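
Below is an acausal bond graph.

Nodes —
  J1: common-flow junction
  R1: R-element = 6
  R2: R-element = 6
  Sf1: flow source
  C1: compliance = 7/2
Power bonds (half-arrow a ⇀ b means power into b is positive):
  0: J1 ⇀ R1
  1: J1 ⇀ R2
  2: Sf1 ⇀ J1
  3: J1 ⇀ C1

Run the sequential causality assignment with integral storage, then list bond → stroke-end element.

β0 stroke at J1
β1 stroke at J1
β2 stroke at Sf1
β3 stroke at J1

β2 stroke→Sf1  (Sf1 (Sf) sets flow on bond)
β0 stroke→J1  (J1: bond 2 brought flow, rest push out)
β1 stroke→J1  (J1 flow already set via bond 2)
β3 stroke→J1  (common-f at J1 fixed by 2)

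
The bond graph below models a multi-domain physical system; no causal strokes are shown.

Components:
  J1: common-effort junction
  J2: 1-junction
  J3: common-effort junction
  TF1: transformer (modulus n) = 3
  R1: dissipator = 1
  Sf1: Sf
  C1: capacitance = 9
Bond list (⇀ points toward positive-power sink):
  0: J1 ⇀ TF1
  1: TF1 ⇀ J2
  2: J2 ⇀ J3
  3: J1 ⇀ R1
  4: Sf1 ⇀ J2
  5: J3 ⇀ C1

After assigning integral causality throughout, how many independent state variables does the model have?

1  (C1 all integral)

β4 →Sf1  (Sf1: flow source, stroke at near end)
β1 →J2  (J2: bond 4 brought flow, rest push out)
β2 →J2  (1-jn J2 has f-setter on 4)
β5 →J3  (J3 needs exactly one e-in)
β0 →TF1  (TF1: transformer flips bond 1)
β3 →J1  (J1: last free bond brings effort in)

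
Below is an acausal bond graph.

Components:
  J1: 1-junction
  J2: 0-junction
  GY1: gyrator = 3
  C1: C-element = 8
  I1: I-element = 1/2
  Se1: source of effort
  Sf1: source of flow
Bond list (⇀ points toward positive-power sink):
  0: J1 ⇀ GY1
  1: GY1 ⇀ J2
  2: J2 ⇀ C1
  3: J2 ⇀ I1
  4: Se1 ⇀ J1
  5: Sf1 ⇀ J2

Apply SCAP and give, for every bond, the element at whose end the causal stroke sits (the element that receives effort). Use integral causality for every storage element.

#4 →J1  (Se1: effort source, stroke at far end)
#5 →Sf1  (Sf1: flow source, stroke at near end)
#0 →GY1  (J1 needs exactly one f-in)
#1 →GY1  (GY GY1: same side as bond 0)
#2 →J2  (prefer integral on C1)
#3 →I1  (0-jn J2 has e-setter on 2)

β0 |GY1
β1 |GY1
β2 |J2
β3 |I1
β4 |J1
β5 |Sf1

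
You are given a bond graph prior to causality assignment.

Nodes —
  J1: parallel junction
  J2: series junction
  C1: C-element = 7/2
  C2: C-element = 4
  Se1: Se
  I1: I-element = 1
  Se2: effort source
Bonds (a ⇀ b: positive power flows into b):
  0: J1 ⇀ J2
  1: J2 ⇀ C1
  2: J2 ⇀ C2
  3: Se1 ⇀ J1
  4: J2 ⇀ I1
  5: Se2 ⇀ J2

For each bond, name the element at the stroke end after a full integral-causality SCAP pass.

#0 |J2
#1 |J2
#2 |J2
#3 |J1
#4 |I1
#5 |J2

b3 stroke at J1  (Se1 (Se) sets effort on bond)
b5 stroke at J2  (Se2 (Se) sets effort on bond)
b0 stroke at J2  (J1: bond 3 brought effort, rest push out)
b1 stroke at J2  (prefer integral on C1)
b2 stroke at J2  (prefer integral on C2)
b4 stroke at I1  (only one flow-in slot at J2)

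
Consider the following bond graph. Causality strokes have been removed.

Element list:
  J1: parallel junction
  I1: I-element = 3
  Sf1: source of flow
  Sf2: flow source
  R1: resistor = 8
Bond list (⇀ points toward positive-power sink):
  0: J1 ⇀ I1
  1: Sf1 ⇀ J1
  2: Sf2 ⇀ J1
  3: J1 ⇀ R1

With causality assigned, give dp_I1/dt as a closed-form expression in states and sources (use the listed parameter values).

bond 1 stroke at Sf1  (Sf1 (Sf) sets flow on bond)
bond 2 stroke at Sf2  (Sf2 (Sf) sets flow on bond)
bond 0 stroke at I1  (I1 integral (f out))
bond 3 stroke at J1  (J1: last free bond brings effort in)

dp_I1/dt = 8*F_Sf1 + 8*F_Sf2 - 8*p_I1/3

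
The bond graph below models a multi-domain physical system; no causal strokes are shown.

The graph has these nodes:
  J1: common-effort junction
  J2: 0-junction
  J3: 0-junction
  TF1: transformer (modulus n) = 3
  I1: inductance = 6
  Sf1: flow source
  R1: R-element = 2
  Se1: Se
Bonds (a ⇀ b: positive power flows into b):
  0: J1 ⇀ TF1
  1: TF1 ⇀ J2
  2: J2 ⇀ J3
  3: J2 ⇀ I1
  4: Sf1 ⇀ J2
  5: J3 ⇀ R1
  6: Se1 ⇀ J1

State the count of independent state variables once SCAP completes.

1  (I1 all integral)

#4 →Sf1  (Sf1: flow source, stroke at near end)
#6 →J1  (Se1: effort source, stroke at far end)
#0 →TF1  (J1: bond 6 brought effort, rest push out)
#1 →J2  (TF TF1: opposite of bond 0)
#2 →J3  (common-e at J2 fixed by 1)
#3 →I1  (J2 effort already set via bond 1)
#5 →R1  (J3 effort already set via bond 2)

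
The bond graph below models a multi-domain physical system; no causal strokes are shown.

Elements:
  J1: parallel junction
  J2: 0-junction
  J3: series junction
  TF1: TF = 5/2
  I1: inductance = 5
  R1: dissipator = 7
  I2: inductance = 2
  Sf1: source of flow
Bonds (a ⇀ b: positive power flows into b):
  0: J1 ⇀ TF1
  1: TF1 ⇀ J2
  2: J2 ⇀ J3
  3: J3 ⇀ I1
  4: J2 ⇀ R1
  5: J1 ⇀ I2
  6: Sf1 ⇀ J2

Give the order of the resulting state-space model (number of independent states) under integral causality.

2  (I1, I2 all integral)

b6 stroke→Sf1  (Sf1: flow source, stroke at near end)
b3 stroke→I1  (prefer integral on I1)
b2 stroke→J3  (1-jn J3 has f-setter on 3)
b5 stroke→I2  (I2 integral (f out))
b0 stroke→J1  (only one effort-in slot at J1)
b1 stroke→TF1  (TF TF1: opposite of bond 0)
b4 stroke→J2  (closing 0-jn rule on J2)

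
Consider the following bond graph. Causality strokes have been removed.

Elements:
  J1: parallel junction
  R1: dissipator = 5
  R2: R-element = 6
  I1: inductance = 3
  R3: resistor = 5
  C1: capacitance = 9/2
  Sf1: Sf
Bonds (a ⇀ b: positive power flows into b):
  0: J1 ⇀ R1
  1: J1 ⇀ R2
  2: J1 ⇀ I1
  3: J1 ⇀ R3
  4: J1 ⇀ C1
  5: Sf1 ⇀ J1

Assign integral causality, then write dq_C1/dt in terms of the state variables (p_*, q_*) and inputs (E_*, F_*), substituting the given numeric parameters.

dq_C1/dt = F_Sf1 - p_I1/3 - 17*q_C1/135

β5 |Sf1  (source Sf1 imposes f)
β2 |I1  (I1 integral (f out))
β4 |J1  (C1 outputs effort q/C1)
β0 |R1  (0-jn J1 has e-setter on 4)
β1 |R2  (common-e at J1 fixed by 4)
β3 |R3  (common-e at J1 fixed by 4)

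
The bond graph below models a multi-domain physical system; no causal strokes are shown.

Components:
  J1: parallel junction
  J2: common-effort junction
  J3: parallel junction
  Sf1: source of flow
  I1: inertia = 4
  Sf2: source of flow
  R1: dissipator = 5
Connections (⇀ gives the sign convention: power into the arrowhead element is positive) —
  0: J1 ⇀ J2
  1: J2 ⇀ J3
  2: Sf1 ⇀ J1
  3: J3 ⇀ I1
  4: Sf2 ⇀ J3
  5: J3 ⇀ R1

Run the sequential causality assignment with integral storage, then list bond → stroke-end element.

b2 stroke→Sf1  (source Sf1 imposes f)
b4 stroke→Sf2  (Sf2: flow source, stroke at near end)
b0 stroke→J1  (closing 0-jn rule on J1)
b1 stroke→J2  (J2 needs exactly one e-in)
b3 stroke→I1  (I1 integral (f out))
b5 stroke→J3  (closing 0-jn rule on J3)

#0 |J1
#1 |J2
#2 |Sf1
#3 |I1
#4 |Sf2
#5 |J3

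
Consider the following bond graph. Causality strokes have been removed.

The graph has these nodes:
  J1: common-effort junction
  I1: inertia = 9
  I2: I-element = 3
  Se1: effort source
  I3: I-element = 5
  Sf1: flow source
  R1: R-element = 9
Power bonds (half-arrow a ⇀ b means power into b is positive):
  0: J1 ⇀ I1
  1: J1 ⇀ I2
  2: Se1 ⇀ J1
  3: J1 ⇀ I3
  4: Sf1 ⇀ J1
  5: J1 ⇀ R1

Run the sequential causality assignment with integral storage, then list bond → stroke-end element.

bond 0 stroke at I1
bond 1 stroke at I2
bond 2 stroke at J1
bond 3 stroke at I3
bond 4 stroke at Sf1
bond 5 stroke at R1

#2 stroke→J1  (Se1 fixes effort; stroke away)
#4 stroke→Sf1  (Sf1 fixes flow; stroke at Sf1)
#0 stroke→I1  (common-e at J1 fixed by 2)
#1 stroke→I2  (0-jn J1 has e-setter on 2)
#3 stroke→I3  (J1 effort already set via bond 2)
#5 stroke→R1  (common-e at J1 fixed by 2)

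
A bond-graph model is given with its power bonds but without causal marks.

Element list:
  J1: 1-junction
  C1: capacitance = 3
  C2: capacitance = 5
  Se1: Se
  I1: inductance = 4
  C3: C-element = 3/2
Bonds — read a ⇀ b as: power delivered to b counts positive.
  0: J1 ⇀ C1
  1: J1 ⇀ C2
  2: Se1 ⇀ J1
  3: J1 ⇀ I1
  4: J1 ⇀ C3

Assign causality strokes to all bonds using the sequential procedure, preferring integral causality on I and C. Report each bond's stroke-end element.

#0 |J1
#1 |J1
#2 |J1
#3 |I1
#4 |J1

b2 |J1  (Se1 fixes effort; stroke away)
b0 |J1  (C1 integral (e out))
b1 |J1  (C2 integral (e out))
b3 |I1  (I1: I, integral causality)
b4 |J1  (J1: bond 3 brought flow, rest push out)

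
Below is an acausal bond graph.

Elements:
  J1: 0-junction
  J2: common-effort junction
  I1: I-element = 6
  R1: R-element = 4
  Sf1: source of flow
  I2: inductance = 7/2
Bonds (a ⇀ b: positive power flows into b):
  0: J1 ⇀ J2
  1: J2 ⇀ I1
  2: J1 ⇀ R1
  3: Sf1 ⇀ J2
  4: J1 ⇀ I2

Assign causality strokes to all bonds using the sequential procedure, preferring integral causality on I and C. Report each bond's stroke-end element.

bond 3 stroke at Sf1  (Sf1: flow source, stroke at near end)
bond 1 stroke at I1  (I1 integral (f out))
bond 0 stroke at J2  (J2: last free bond brings effort in)
bond 4 stroke at I2  (I2: I, integral causality)
bond 2 stroke at J1  (J1: last free bond brings effort in)

#0 stroke at J2
#1 stroke at I1
#2 stroke at J1
#3 stroke at Sf1
#4 stroke at I2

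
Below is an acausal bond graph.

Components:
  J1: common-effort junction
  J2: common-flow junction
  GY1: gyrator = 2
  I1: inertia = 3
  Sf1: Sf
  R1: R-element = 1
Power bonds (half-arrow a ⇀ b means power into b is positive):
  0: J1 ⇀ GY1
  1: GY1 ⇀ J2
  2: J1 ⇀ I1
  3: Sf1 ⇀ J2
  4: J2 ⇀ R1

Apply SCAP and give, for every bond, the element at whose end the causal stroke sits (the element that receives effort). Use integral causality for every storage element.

b0 stroke at J1
b1 stroke at J2
b2 stroke at I1
b3 stroke at Sf1
b4 stroke at J2

b3 stroke at Sf1  (Sf1 (Sf) sets flow on bond)
b1 stroke at J2  (common-f at J2 fixed by 3)
b4 stroke at J2  (common-f at J2 fixed by 3)
b0 stroke at J1  (GY1 both-in/both-out from 1)
b2 stroke at I1  (J1: bond 0 brought effort, rest push out)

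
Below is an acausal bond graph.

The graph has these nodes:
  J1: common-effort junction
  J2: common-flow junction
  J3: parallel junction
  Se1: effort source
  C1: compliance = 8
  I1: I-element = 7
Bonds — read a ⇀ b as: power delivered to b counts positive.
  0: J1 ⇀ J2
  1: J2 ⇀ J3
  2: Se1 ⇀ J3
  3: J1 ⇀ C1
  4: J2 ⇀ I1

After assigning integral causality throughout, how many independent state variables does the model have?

bond 2 stroke→J3  (Se1 (Se) sets effort on bond)
bond 1 stroke→J2  (J3 effort already set via bond 2)
bond 3 stroke→J1  (C1 outputs effort q/C1)
bond 0 stroke→J2  (J1 effort already set via bond 3)
bond 4 stroke→I1  (J2 needs exactly one f-in)

2  (C1, I1 all integral)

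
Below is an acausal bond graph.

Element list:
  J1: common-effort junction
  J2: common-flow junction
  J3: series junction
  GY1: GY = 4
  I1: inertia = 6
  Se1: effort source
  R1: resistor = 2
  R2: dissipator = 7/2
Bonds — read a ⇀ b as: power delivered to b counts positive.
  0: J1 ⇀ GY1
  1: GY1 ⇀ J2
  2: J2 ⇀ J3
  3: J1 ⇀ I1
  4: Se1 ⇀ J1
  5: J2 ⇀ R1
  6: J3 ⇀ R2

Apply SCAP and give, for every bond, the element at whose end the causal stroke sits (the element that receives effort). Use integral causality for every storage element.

bond 4 stroke at J1  (source Se1 imposes e)
bond 0 stroke at GY1  (0-jn J1 has e-setter on 4)
bond 3 stroke at I1  (J1: bond 4 brought effort, rest push out)
bond 1 stroke at GY1  (GY GY1: same side as bond 0)
bond 2 stroke at J2  (J2: bond 1 brought flow, rest push out)
bond 5 stroke at J2  (common-f at J2 fixed by 1)
bond 6 stroke at J3  (common-f at J3 fixed by 2)

β0 |GY1
β1 |GY1
β2 |J2
β3 |I1
β4 |J1
β5 |J2
β6 |J3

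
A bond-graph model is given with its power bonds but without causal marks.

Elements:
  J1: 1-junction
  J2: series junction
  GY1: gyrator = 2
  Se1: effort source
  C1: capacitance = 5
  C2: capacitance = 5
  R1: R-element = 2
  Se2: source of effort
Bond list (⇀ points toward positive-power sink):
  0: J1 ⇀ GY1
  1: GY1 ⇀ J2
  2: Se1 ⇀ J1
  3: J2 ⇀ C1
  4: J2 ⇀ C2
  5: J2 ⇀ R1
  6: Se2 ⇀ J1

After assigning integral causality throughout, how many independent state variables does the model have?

2  (C1, C2 all integral)

bond 2 →J1  (Se1 (Se) sets effort on bond)
bond 6 →J1  (Se2 fixes effort; stroke away)
bond 0 →GY1  (J1: last free bond brings flow in)
bond 1 →GY1  (GY GY1: same side as bond 0)
bond 3 →J2  (J2: bond 1 brought flow, rest push out)
bond 4 →J2  (J2: bond 1 brought flow, rest push out)
bond 5 →J2  (1-jn J2 has f-setter on 1)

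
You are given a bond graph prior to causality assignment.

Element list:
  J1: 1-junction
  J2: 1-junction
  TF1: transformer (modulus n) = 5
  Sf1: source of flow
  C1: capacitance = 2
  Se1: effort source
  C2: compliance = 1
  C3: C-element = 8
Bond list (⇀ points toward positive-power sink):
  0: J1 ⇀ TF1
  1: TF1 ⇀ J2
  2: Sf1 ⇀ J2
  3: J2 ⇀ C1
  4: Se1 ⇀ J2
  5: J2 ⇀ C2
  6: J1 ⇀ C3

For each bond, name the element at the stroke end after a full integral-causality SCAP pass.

β2 →Sf1  (source Sf1 imposes f)
β4 →J2  (Se1 (Se) sets effort on bond)
β1 →J2  (1-jn J2 has f-setter on 2)
β3 →J2  (J2 flow already set via bond 2)
β5 →J2  (J2 flow already set via bond 2)
β0 →TF1  (TF1 one-in-one-out from 1)
β6 →J1  (common-f at J1 fixed by 0)

bond 0 stroke at TF1
bond 1 stroke at J2
bond 2 stroke at Sf1
bond 3 stroke at J2
bond 4 stroke at J2
bond 5 stroke at J2
bond 6 stroke at J1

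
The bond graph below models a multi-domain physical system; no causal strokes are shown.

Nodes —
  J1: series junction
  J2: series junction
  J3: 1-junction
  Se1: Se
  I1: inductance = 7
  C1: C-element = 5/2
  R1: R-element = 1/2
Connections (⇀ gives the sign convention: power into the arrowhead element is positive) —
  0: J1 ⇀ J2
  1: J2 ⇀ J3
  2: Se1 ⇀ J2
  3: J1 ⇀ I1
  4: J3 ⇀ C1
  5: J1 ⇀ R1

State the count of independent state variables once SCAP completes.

β2 stroke→J2  (source Se1 imposes e)
β3 stroke→I1  (I1: I, integral causality)
β0 stroke→J1  (J1 flow already set via bond 3)
β5 stroke→J1  (common-f at J1 fixed by 3)
β1 stroke→J2  (common-f at J2 fixed by 0)
β4 stroke→J3  (1-jn J3 has f-setter on 1)

2  (C1, I1 all integral)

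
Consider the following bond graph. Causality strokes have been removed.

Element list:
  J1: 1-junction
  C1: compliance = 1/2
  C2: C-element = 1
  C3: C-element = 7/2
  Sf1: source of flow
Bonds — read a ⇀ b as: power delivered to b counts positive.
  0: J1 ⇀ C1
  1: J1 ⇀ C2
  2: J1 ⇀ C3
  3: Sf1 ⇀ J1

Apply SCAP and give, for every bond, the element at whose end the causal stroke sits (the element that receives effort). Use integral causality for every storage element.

#3 |Sf1  (Sf1: flow source, stroke at near end)
#0 |J1  (J1 flow already set via bond 3)
#1 |J1  (1-jn J1 has f-setter on 3)
#2 |J1  (J1: bond 3 brought flow, rest push out)

b0 stroke at J1
b1 stroke at J1
b2 stroke at J1
b3 stroke at Sf1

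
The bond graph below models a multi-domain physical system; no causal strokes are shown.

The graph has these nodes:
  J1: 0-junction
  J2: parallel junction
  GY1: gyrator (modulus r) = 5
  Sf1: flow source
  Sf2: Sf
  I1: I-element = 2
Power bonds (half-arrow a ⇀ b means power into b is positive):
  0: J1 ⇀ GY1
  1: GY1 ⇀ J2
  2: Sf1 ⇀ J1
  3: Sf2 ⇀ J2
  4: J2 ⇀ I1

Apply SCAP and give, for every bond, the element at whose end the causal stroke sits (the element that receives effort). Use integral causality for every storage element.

bond 0 stroke at J1
bond 1 stroke at J2
bond 2 stroke at Sf1
bond 3 stroke at Sf2
bond 4 stroke at I1

bond 2 stroke at Sf1  (Sf1 fixes flow; stroke at Sf1)
bond 3 stroke at Sf2  (Sf2 fixes flow; stroke at Sf2)
bond 0 stroke at J1  (closing 0-jn rule on J1)
bond 1 stroke at J2  (GY1 both-in/both-out from 0)
bond 4 stroke at I1  (common-e at J2 fixed by 1)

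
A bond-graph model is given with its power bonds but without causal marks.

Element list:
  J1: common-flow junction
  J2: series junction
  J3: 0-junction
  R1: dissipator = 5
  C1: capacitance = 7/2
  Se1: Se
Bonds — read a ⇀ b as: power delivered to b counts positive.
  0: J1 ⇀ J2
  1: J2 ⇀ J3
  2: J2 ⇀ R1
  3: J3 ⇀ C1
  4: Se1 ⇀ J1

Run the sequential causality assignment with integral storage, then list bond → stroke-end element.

bond 0 stroke at J2
bond 1 stroke at J2
bond 2 stroke at R1
bond 3 stroke at J3
bond 4 stroke at J1

β4 stroke→J1  (Se1: effort source, stroke at far end)
β0 stroke→J2  (J1: last free bond brings flow in)
β3 stroke→J3  (C1 outputs effort q/C1)
β1 stroke→J2  (J3: bond 3 brought effort, rest push out)
β2 stroke→R1  (J2 needs exactly one f-in)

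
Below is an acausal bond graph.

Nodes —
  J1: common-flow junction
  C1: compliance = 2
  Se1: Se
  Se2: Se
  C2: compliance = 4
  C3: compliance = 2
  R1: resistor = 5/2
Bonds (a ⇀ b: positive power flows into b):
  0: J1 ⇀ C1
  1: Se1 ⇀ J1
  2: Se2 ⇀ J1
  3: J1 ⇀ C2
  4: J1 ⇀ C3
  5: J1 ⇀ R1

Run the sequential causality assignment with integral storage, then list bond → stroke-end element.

bond 1 |J1  (Se1: effort source, stroke at far end)
bond 2 |J1  (Se2: effort source, stroke at far end)
bond 0 |J1  (C1 integral (e out))
bond 3 |J1  (prefer integral on C2)
bond 4 |J1  (C3: C, integral causality)
bond 5 |R1  (closing 1-jn rule on J1)

#0 →J1
#1 →J1
#2 →J1
#3 →J1
#4 →J1
#5 →R1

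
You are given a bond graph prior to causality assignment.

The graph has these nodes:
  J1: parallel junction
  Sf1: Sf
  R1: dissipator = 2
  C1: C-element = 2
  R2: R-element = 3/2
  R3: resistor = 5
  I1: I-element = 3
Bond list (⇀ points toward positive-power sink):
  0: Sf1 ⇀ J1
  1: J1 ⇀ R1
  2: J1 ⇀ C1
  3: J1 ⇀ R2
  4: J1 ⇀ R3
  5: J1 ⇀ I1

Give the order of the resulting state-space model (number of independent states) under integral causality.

β0 |Sf1  (source Sf1 imposes f)
β2 |J1  (prefer integral on C1)
β1 |R1  (J1: bond 2 brought effort, rest push out)
β3 |R2  (0-jn J1 has e-setter on 2)
β4 |R3  (J1: bond 2 brought effort, rest push out)
β5 |I1  (J1: bond 2 brought effort, rest push out)

2  (C1, I1 all integral)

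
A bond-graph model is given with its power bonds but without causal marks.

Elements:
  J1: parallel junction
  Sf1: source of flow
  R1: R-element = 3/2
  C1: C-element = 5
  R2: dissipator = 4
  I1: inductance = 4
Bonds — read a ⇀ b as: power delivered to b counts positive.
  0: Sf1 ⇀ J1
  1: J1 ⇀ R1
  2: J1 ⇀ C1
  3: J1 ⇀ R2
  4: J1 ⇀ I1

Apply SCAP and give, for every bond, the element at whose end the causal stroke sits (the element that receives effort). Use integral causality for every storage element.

#0 stroke at Sf1
#1 stroke at R1
#2 stroke at J1
#3 stroke at R2
#4 stroke at I1

b0 stroke at Sf1  (Sf1: flow source, stroke at near end)
b2 stroke at J1  (C1: C, integral causality)
b1 stroke at R1  (J1 effort already set via bond 2)
b3 stroke at R2  (J1 effort already set via bond 2)
b4 stroke at I1  (J1: bond 2 brought effort, rest push out)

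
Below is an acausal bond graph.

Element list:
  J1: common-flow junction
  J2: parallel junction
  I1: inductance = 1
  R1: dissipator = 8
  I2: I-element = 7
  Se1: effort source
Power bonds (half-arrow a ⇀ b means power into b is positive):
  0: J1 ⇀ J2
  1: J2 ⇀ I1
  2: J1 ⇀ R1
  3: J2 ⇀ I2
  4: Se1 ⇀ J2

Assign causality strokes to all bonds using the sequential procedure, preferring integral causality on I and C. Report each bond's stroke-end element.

b0 stroke→J1
b1 stroke→I1
b2 stroke→R1
b3 stroke→I2
b4 stroke→J2

b4 |J2  (source Se1 imposes e)
b0 |J1  (common-e at J2 fixed by 4)
b1 |I1  (common-e at J2 fixed by 4)
b3 |I2  (J2: bond 4 brought effort, rest push out)
b2 |R1  (only one flow-in slot at J1)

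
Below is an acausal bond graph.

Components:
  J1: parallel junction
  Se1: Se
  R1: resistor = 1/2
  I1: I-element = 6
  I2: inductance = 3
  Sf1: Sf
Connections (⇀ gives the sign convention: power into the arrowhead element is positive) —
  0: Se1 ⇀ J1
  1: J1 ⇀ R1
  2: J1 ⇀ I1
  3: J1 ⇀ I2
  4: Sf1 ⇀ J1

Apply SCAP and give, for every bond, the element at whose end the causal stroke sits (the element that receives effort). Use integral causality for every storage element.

b0 stroke→J1
b1 stroke→R1
b2 stroke→I1
b3 stroke→I2
b4 stroke→Sf1

#0 stroke→J1  (Se1: effort source, stroke at far end)
#4 stroke→Sf1  (Sf1 (Sf) sets flow on bond)
#1 stroke→R1  (0-jn J1 has e-setter on 0)
#2 stroke→I1  (J1: bond 0 brought effort, rest push out)
#3 stroke→I2  (J1: bond 0 brought effort, rest push out)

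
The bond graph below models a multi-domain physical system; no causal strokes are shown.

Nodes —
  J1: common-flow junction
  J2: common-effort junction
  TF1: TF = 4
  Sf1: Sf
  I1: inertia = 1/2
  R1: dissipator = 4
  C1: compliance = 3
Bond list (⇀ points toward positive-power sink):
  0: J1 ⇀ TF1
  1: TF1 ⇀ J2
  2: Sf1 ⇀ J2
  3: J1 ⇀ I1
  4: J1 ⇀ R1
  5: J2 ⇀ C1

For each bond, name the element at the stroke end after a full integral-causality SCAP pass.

#2 |Sf1  (source Sf1 imposes f)
#3 |I1  (I1: I, integral causality)
#0 |J1  (1-jn J1 has f-setter on 3)
#4 |J1  (common-f at J1 fixed by 3)
#1 |TF1  (TF1 one-in-one-out from 0)
#5 |J2  (J2 needs exactly one e-in)

#0 stroke→J1
#1 stroke→TF1
#2 stroke→Sf1
#3 stroke→I1
#4 stroke→J1
#5 stroke→J2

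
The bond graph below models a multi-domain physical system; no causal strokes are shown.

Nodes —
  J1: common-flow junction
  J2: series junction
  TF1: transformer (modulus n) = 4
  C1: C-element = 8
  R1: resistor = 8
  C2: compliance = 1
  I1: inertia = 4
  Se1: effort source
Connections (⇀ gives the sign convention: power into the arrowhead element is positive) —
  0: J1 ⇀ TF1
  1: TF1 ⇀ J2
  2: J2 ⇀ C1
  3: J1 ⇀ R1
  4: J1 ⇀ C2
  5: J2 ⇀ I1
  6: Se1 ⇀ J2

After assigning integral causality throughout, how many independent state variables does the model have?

3  (C1, C2, I1 all integral)

b6 →J2  (Se1 (Se) sets effort on bond)
b2 →J2  (C1 integral (e out))
b4 →J1  (C2: C, integral causality)
b5 →I1  (I1 outputs flow p/I1)
b1 →J2  (1-jn J2 has f-setter on 5)
b0 →TF1  (TF TF1: opposite of bond 1)
b3 →J1  (1-jn J1 has f-setter on 0)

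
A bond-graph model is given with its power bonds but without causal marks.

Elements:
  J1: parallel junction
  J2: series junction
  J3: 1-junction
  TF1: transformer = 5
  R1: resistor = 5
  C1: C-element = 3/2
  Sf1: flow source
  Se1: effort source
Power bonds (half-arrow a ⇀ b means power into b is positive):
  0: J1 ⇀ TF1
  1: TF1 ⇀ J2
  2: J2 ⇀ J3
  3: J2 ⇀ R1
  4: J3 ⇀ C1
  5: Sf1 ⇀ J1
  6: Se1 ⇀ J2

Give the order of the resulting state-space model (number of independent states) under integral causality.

b5 →Sf1  (source Sf1 imposes f)
b6 →J2  (source Se1 imposes e)
b0 →J1  (only one effort-in slot at J1)
b1 →TF1  (TF TF1: opposite of bond 0)
b2 →J2  (common-f at J2 fixed by 1)
b3 →J2  (1-jn J2 has f-setter on 1)
b4 →J3  (common-f at J3 fixed by 2)

1  (C1 all integral)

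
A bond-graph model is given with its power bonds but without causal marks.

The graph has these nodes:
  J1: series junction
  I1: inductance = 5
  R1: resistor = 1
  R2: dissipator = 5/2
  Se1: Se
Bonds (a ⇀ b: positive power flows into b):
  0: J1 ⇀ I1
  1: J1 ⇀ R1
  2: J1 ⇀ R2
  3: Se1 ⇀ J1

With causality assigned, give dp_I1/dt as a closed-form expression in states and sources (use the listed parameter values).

b3 |J1  (source Se1 imposes e)
b0 |I1  (I1 outputs flow p/I1)
b1 |J1  (1-jn J1 has f-setter on 0)
b2 |J1  (J1: bond 0 brought flow, rest push out)

dp_I1/dt = E_Se1 - 7*p_I1/10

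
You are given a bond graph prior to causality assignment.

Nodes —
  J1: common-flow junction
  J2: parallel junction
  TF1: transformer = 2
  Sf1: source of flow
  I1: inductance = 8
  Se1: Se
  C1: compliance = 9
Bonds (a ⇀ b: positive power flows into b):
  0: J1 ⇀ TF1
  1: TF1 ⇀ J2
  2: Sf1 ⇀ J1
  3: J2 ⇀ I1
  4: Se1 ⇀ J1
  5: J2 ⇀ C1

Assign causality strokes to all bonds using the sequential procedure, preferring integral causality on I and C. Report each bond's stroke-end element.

bond 2 →Sf1  (Sf1 (Sf) sets flow on bond)
bond 4 →J1  (source Se1 imposes e)
bond 0 →J1  (common-f at J1 fixed by 2)
bond 1 →TF1  (TF TF1: opposite of bond 0)
bond 3 →I1  (prefer integral on I1)
bond 5 →J2  (only one effort-in slot at J2)

b0 |J1
b1 |TF1
b2 |Sf1
b3 |I1
b4 |J1
b5 |J2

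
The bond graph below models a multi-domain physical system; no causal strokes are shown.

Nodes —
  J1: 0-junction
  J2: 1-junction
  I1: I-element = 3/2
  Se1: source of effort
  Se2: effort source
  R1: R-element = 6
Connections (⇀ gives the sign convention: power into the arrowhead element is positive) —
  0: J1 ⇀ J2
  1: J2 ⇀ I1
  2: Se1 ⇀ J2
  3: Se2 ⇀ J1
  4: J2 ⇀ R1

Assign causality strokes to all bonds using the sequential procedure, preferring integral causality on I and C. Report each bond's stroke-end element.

b2 |J2  (source Se1 imposes e)
b3 |J1  (Se2 fixes effort; stroke away)
b0 |J2  (0-jn J1 has e-setter on 3)
b1 |I1  (I1 outputs flow p/I1)
b4 |J2  (J2 flow already set via bond 1)

β0 →J2
β1 →I1
β2 →J2
β3 →J1
β4 →J2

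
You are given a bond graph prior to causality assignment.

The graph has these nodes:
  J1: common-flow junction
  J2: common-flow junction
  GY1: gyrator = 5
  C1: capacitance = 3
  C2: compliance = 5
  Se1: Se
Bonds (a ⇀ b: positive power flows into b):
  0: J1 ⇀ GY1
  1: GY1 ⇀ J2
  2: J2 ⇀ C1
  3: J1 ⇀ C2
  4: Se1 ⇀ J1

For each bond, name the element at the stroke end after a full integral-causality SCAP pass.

b4 →J1  (Se1: effort source, stroke at far end)
b2 →J2  (C1 outputs effort q/C1)
b1 →GY1  (J2 needs exactly one f-in)
b0 →GY1  (through GY1, causality inverts; strokes same side of GY1)
b3 →J1  (J1: bond 0 brought flow, rest push out)

#0 |GY1
#1 |GY1
#2 |J2
#3 |J1
#4 |J1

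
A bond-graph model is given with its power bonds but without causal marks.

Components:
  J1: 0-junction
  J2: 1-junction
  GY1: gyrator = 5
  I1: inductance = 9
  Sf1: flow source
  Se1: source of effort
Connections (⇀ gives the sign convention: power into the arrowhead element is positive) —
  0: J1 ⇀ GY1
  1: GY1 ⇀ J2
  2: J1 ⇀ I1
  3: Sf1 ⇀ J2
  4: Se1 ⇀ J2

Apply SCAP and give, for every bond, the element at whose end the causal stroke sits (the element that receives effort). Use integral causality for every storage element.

bond 0 →J1
bond 1 →J2
bond 2 →I1
bond 3 →Sf1
bond 4 →J2

β3 |Sf1  (Sf1: flow source, stroke at near end)
β4 |J2  (Se1 fixes effort; stroke away)
β1 |J2  (J2: bond 3 brought flow, rest push out)
β0 |J1  (GY1 both-in/both-out from 1)
β2 |I1  (J1: bond 0 brought effort, rest push out)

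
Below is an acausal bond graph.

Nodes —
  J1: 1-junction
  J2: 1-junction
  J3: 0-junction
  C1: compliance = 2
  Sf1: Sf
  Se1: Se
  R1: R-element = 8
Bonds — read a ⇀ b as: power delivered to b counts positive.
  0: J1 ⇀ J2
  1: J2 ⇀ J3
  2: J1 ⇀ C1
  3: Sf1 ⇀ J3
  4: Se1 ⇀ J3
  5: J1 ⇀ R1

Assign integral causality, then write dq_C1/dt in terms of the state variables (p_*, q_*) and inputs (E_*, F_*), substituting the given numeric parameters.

dq_C1/dt = -E_Se1/8 - q_C1/16

#3 stroke at Sf1  (source Sf1 imposes f)
#4 stroke at J3  (Se1 (Se) sets effort on bond)
#1 stroke at J2  (0-jn J3 has e-setter on 4)
#0 stroke at J1  (only one flow-in slot at J2)
#2 stroke at J1  (C1 integral (e out))
#5 stroke at R1  (only one flow-in slot at J1)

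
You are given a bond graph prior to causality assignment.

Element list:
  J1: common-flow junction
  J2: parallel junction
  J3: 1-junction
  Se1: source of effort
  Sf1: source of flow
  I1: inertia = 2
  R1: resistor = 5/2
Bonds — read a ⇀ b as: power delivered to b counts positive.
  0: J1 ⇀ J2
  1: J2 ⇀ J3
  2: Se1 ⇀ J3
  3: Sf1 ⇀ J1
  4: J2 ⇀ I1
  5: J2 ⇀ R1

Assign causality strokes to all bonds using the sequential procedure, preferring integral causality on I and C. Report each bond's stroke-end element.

bond 2 →J3  (Se1 (Se) sets effort on bond)
bond 3 →Sf1  (source Sf1 imposes f)
bond 0 →J1  (J1: bond 3 brought flow, rest push out)
bond 1 →J2  (only one flow-in slot at J3)
bond 4 →I1  (common-e at J2 fixed by 1)
bond 5 →R1  (common-e at J2 fixed by 1)

#0 →J1
#1 →J2
#2 →J3
#3 →Sf1
#4 →I1
#5 →R1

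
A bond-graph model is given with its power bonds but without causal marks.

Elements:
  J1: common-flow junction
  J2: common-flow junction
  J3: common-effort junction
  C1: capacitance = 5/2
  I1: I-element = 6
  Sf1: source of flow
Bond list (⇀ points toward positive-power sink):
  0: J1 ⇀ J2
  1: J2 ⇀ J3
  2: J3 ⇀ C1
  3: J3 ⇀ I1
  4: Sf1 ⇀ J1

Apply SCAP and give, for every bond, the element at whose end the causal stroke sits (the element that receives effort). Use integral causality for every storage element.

#0 |J1
#1 |J2
#2 |J3
#3 |I1
#4 |Sf1

b4 stroke→Sf1  (Sf1: flow source, stroke at near end)
b0 stroke→J1  (J1: bond 4 brought flow, rest push out)
b1 stroke→J2  (J2 flow already set via bond 0)
b2 stroke→J3  (C1 outputs effort q/C1)
b3 stroke→I1  (J3: bond 2 brought effort, rest push out)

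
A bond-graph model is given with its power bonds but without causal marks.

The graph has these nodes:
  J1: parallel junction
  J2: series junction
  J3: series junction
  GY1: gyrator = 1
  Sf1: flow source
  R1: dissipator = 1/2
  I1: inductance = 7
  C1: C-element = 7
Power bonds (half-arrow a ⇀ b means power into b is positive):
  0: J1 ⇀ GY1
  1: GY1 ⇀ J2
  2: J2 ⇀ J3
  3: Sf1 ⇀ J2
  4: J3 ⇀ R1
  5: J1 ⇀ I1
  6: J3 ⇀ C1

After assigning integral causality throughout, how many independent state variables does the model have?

2  (C1, I1 all integral)

#3 |Sf1  (Sf1 fixes flow; stroke at Sf1)
#1 |J2  (J2 flow already set via bond 3)
#2 |J2  (J2 flow already set via bond 3)
#4 |J3  (1-jn J3 has f-setter on 2)
#6 |J3  (J3: bond 2 brought flow, rest push out)
#0 |J1  (through GY1, causality inverts; strokes same side of GY1)
#5 |I1  (common-e at J1 fixed by 0)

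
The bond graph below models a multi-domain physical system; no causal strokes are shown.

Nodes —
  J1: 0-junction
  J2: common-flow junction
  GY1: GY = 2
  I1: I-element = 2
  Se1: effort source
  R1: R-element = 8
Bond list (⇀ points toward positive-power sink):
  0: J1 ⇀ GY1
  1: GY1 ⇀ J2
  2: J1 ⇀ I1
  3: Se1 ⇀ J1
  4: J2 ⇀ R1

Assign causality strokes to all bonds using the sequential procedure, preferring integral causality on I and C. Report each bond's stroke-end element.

#0 |GY1
#1 |GY1
#2 |I1
#3 |J1
#4 |J2

b3 →J1  (Se1: effort source, stroke at far end)
b0 →GY1  (J1: bond 3 brought effort, rest push out)
b2 →I1  (J1 effort already set via bond 3)
b1 →GY1  (GY1: gyrator matches bond 0)
b4 →J2  (common-f at J2 fixed by 1)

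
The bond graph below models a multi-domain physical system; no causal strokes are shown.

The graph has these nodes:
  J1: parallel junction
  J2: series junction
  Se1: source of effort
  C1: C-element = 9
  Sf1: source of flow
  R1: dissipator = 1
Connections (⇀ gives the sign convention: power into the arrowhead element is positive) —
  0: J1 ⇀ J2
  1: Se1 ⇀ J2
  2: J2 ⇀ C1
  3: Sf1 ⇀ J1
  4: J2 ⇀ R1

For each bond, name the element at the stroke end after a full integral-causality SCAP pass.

bond 0 →J1
bond 1 →J2
bond 2 →J2
bond 3 →Sf1
bond 4 →J2

b1 stroke at J2  (Se1 (Se) sets effort on bond)
b3 stroke at Sf1  (Sf1 fixes flow; stroke at Sf1)
b0 stroke at J1  (J1 needs exactly one e-in)
b2 stroke at J2  (1-jn J2 has f-setter on 0)
b4 stroke at J2  (common-f at J2 fixed by 0)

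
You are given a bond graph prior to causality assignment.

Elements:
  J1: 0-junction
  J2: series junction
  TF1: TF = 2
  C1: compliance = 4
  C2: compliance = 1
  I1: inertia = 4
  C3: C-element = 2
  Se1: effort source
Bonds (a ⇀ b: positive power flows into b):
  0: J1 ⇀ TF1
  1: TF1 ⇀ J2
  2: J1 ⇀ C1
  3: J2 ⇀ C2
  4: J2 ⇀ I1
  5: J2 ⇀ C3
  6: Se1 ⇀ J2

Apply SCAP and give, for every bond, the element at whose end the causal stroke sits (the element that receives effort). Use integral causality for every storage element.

#6 stroke→J2  (Se1 fixes effort; stroke away)
#2 stroke→J1  (C1: C, integral causality)
#0 stroke→TF1  (0-jn J1 has e-setter on 2)
#1 stroke→J2  (TF1: transformer flips bond 0)
#3 stroke→J2  (C2 outputs effort q/C2)
#4 stroke→I1  (I1 outputs flow p/I1)
#5 stroke→J2  (common-f at J2 fixed by 4)

#0 →TF1
#1 →J2
#2 →J1
#3 →J2
#4 →I1
#5 →J2
#6 →J2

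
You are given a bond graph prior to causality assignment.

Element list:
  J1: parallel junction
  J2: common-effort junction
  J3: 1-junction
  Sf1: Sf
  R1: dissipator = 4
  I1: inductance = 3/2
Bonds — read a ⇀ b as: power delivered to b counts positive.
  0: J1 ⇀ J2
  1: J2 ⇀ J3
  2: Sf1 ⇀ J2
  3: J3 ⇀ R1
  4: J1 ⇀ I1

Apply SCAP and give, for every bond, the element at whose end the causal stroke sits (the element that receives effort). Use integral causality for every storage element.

#0 stroke at J1
#1 stroke at J2
#2 stroke at Sf1
#3 stroke at J3
#4 stroke at I1

#2 |Sf1  (source Sf1 imposes f)
#4 |I1  (prefer integral on I1)
#0 |J1  (closing 0-jn rule on J1)
#1 |J2  (closing 0-jn rule on J2)
#3 |J3  (J3: bond 1 brought flow, rest push out)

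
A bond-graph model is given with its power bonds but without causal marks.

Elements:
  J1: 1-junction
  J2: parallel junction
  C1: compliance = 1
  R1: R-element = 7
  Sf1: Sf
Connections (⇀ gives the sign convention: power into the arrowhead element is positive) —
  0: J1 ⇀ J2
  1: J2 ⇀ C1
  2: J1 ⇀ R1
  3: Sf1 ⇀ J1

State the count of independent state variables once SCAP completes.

bond 3 stroke at Sf1  (Sf1 (Sf) sets flow on bond)
bond 0 stroke at J1  (J1: bond 3 brought flow, rest push out)
bond 2 stroke at J1  (J1 flow already set via bond 3)
bond 1 stroke at J2  (closing 0-jn rule on J2)

1  (C1 all integral)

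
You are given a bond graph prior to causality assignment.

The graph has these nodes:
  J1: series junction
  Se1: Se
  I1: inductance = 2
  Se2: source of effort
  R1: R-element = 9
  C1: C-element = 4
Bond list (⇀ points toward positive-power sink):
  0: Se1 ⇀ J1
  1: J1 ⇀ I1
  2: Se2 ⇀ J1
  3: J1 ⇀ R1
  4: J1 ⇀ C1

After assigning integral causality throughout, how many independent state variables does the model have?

bond 0 stroke→J1  (Se1: effort source, stroke at far end)
bond 2 stroke→J1  (Se2: effort source, stroke at far end)
bond 1 stroke→I1  (I1 outputs flow p/I1)
bond 3 stroke→J1  (J1 flow already set via bond 1)
bond 4 stroke→J1  (common-f at J1 fixed by 1)

2  (C1, I1 all integral)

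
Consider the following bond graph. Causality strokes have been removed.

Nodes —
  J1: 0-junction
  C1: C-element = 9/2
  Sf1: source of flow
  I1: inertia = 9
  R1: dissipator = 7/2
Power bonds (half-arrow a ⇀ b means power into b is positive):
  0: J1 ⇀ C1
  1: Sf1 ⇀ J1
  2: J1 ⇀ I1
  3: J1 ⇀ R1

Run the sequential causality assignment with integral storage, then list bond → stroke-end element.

#0 stroke→J1
#1 stroke→Sf1
#2 stroke→I1
#3 stroke→R1

β1 |Sf1  (source Sf1 imposes f)
β0 |J1  (prefer integral on C1)
β2 |I1  (J1 effort already set via bond 0)
β3 |R1  (0-jn J1 has e-setter on 0)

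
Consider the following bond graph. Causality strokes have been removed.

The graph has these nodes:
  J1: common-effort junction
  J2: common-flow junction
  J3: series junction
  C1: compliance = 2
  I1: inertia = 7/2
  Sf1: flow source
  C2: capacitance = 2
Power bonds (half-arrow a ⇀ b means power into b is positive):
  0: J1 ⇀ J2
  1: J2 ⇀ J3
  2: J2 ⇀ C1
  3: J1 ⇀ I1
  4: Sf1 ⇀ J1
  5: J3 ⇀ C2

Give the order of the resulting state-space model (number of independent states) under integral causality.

bond 4 stroke→Sf1  (source Sf1 imposes f)
bond 2 stroke→J2  (prefer integral on C1)
bond 3 stroke→I1  (I1: I, integral causality)
bond 0 stroke→J1  (J1 needs exactly one e-in)
bond 1 stroke→J2  (J2 flow already set via bond 0)
bond 5 stroke→J3  (J3: bond 1 brought flow, rest push out)

3  (C1, C2, I1 all integral)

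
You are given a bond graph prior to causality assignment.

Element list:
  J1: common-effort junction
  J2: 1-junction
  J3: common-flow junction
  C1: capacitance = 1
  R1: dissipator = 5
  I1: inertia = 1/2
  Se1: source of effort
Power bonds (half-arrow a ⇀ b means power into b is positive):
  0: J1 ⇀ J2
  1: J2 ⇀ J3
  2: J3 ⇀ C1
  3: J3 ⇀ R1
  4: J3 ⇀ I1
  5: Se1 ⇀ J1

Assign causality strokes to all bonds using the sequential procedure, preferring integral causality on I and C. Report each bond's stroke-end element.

bond 5 stroke→J1  (Se1 (Se) sets effort on bond)
bond 0 stroke→J2  (J1: bond 5 brought effort, rest push out)
bond 1 stroke→J3  (J2: last free bond brings flow in)
bond 2 stroke→J3  (C1 outputs effort q/C1)
bond 4 stroke→I1  (I1: I, integral causality)
bond 3 stroke→J3  (J3: bond 4 brought flow, rest push out)

b0 →J2
b1 →J3
b2 →J3
b3 →J3
b4 →I1
b5 →J1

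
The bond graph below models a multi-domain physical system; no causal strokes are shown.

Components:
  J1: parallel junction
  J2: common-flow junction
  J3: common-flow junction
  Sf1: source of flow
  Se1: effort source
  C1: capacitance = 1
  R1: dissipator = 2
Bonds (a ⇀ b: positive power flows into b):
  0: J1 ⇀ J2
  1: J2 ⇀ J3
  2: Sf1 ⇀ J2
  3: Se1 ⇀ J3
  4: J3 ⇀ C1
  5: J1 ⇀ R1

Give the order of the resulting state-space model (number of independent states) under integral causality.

bond 2 stroke at Sf1  (source Sf1 imposes f)
bond 3 stroke at J3  (Se1: effort source, stroke at far end)
bond 0 stroke at J2  (J2 flow already set via bond 2)
bond 1 stroke at J2  (J2 flow already set via bond 2)
bond 4 stroke at J3  (1-jn J3 has f-setter on 1)
bond 5 stroke at J1  (closing 0-jn rule on J1)

1  (C1 all integral)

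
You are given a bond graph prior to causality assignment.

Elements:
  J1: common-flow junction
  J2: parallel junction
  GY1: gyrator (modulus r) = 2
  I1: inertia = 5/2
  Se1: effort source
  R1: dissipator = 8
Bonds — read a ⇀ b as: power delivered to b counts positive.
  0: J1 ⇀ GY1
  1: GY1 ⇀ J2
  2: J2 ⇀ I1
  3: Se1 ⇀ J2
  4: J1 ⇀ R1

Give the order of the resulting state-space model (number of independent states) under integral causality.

1  (I1 all integral)

bond 3 →J2  (Se1 (Se) sets effort on bond)
bond 1 →GY1  (J2 effort already set via bond 3)
bond 2 →I1  (J2: bond 3 brought effort, rest push out)
bond 0 →GY1  (through GY1, causality inverts; strokes same side of GY1)
bond 4 →J1  (common-f at J1 fixed by 0)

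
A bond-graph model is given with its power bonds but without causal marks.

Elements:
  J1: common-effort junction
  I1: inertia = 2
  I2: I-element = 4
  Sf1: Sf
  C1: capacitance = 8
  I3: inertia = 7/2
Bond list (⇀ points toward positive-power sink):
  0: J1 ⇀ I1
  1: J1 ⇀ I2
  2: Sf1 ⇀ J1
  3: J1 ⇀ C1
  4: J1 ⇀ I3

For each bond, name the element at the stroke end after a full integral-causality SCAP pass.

#0 →I1
#1 →I2
#2 →Sf1
#3 →J1
#4 →I3

#2 |Sf1  (source Sf1 imposes f)
#0 |I1  (I1: I, integral causality)
#1 |I2  (I2: I, integral causality)
#3 |J1  (C1 outputs effort q/C1)
#4 |I3  (J1 effort already set via bond 3)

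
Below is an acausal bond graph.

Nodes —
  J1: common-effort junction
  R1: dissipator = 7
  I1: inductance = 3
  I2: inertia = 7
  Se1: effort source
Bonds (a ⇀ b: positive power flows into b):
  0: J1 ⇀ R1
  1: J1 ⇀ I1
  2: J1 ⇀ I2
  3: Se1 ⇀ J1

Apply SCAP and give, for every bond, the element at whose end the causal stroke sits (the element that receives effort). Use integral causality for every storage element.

β0 stroke→R1
β1 stroke→I1
β2 stroke→I2
β3 stroke→J1

bond 3 stroke at J1  (Se1 fixes effort; stroke away)
bond 0 stroke at R1  (common-e at J1 fixed by 3)
bond 1 stroke at I1  (J1: bond 3 brought effort, rest push out)
bond 2 stroke at I2  (J1 effort already set via bond 3)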